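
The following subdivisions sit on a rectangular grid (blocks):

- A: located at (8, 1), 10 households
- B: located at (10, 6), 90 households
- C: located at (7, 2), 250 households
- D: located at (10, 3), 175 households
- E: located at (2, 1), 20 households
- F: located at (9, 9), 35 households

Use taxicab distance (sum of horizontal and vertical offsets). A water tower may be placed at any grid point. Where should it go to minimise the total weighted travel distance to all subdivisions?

(9, 3)

Manhattan distance separates: Σwᵢ(|x−xᵢ|+|y−yᵢ|) = Σwᵢ|x−xᵢ| + Σwᵢ|y−yᵢ|, so x and y are optimised independently as 1-D weighted medians.
Total weight W = 580; half = 290.
x-coordinate, sorted with cumulative weight:
  x=2 (E, w=20) cum 20
  x=7 (C, w=250) cum 270
  x=8 (A, w=10) cum 280
  x=9 (F, w=35) cum 315  ← median
  x=10 (B, w=90) cum 405
  x=10 (D, w=175) cum 580
⇒ x* = 9
y-coordinate, sorted with cumulative weight:
  y=1 (A, w=10) cum 10
  y=1 (E, w=20) cum 30
  y=2 (C, w=250) cum 280
  y=3 (D, w=175) cum 455  ← median
  y=6 (B, w=90) cum 545
  y=9 (F, w=35) cum 580
⇒ y* = 3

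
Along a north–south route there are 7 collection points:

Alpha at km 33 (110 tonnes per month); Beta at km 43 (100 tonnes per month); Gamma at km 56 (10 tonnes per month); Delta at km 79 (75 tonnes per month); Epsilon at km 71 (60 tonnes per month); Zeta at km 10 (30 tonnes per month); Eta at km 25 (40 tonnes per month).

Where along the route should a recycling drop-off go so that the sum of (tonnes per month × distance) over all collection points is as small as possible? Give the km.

x = 43

For a sum of weighted absolute distances on a line, the optimum is the weighted median (not the mean). Total weight W = 425; half-weight = 212.5.
Sort by position and accumulate weight:
  km 10 (Zeta, w=30) → cum 30
  km 25 (Eta, w=40) → cum 70
  km 33 (Alpha, w=110) → cum 180
  km 43 (Beta, w=100) → cum 280  ≥ 212.5 → median here
  km 56 (Gamma, w=10) → cum 290
  km 71 (Epsilon, w=60) → cum 350
  km 79 (Delta, w=75) → cum 425
Optimal location: km 43.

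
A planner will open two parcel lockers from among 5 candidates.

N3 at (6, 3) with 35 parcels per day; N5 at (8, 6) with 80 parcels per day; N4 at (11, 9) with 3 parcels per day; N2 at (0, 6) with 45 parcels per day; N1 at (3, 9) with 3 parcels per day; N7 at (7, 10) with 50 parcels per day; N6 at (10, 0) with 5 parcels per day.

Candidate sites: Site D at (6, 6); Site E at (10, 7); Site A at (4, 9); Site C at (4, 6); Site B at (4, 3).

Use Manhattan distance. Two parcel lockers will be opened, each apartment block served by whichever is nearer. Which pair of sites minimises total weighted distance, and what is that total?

Evaluate every pair (each demand assigned to the nearer of the two):
  {Site D, Site C}: total = 781
  {Site D, Site A}: total = 809
  {Site D, Site B}: total = 837
  {Site D, Site E}: total = 847
  {Site E, Site C}: total = 951
  {Site A, Site C}: total = 959
  {Site E, Site B}: total = 990
  {Site C, Site B}: total = 1007
  {Site E, Site A}: total = 1082
  {Site A, Site B}: total = 1214
Best pair: {Site D, Site C} with total 781.

{Site D, Site C}, total 781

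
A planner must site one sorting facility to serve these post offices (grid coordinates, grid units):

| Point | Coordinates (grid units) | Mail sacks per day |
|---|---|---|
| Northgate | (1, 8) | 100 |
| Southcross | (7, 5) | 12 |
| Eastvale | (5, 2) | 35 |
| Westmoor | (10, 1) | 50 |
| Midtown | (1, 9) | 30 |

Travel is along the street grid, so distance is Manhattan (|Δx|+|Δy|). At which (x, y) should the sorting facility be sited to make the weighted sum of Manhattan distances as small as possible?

Manhattan distance separates: Σwᵢ(|x−xᵢ|+|y−yᵢ|) = Σwᵢ|x−xᵢ| + Σwᵢ|y−yᵢ|, so x and y are optimised independently as 1-D weighted medians.
Total weight W = 227; half = 113.5.
x-coordinate, sorted with cumulative weight:
  x=1 (Northgate, w=100) cum 100
  x=1 (Midtown, w=30) cum 130  ← median
  x=5 (Eastvale, w=35) cum 165
  x=7 (Southcross, w=12) cum 177
  x=10 (Westmoor, w=50) cum 227
⇒ x* = 1
y-coordinate, sorted with cumulative weight:
  y=1 (Westmoor, w=50) cum 50
  y=2 (Eastvale, w=35) cum 85
  y=5 (Southcross, w=12) cum 97
  y=8 (Northgate, w=100) cum 197  ← median
  y=9 (Midtown, w=30) cum 227
⇒ y* = 8

(1, 8)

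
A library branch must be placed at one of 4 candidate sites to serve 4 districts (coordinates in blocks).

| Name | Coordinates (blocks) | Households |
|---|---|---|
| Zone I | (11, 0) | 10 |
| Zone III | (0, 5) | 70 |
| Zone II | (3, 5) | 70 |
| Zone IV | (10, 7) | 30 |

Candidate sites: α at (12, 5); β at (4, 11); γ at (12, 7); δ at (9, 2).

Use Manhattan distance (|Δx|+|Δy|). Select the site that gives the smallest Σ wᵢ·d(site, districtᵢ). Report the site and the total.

α, total 1650 blocks

Total weighted distance at each candidate:
  α (12, 5): total = 1650
  β (4, 11): total = 1670
  γ (12, 7): total = 1890
  δ (9, 2): total = 1690
Minimum is at α with total 1650 blocks.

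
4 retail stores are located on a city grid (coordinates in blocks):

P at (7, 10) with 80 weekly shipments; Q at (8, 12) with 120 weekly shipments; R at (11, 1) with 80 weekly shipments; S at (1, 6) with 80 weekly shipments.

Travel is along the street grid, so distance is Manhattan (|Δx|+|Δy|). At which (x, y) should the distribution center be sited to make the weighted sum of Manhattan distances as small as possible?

(8, 10)

Manhattan distance separates: Σwᵢ(|x−xᵢ|+|y−yᵢ|) = Σwᵢ|x−xᵢ| + Σwᵢ|y−yᵢ|, so x and y are optimised independently as 1-D weighted medians.
Total weight W = 360; half = 180.
x-coordinate, sorted with cumulative weight:
  x=1 (S, w=80) cum 80
  x=7 (P, w=80) cum 160
  x=8 (Q, w=120) cum 280  ← median
  x=11 (R, w=80) cum 360
⇒ x* = 8
y-coordinate, sorted with cumulative weight:
  y=1 (R, w=80) cum 80
  y=6 (S, w=80) cum 160
  y=10 (P, w=80) cum 240  ← median
  y=12 (Q, w=120) cum 360
⇒ y* = 10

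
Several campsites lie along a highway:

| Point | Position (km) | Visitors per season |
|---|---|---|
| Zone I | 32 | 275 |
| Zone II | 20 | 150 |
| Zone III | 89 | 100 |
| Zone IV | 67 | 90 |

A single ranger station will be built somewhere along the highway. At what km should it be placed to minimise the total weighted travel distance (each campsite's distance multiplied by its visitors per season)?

For a sum of weighted absolute distances on a line, the optimum is the weighted median (not the mean). Total weight W = 615; half-weight = 307.5.
Sort by position and accumulate weight:
  km 20 (Zone II, w=150) → cum 150
  km 32 (Zone I, w=275) → cum 425  ≥ 307.5 → median here
  km 67 (Zone IV, w=90) → cum 515
  km 89 (Zone III, w=100) → cum 615
Optimal location: km 32.

x = 32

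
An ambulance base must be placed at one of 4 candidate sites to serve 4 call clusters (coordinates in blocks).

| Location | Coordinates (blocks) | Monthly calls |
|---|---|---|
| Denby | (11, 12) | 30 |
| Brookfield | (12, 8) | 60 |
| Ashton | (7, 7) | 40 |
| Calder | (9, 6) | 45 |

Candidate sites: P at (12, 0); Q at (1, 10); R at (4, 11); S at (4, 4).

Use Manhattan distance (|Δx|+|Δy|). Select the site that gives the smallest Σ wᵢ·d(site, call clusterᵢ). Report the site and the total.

Total weighted distance at each candidate:
  P (12, 0): total = 1755
  Q (1, 10): total = 2040
  R (4, 11): total = 1630
  S (4, 4): total = 1725
Minimum is at R with total 1630 blocks.

R, total 1630 blocks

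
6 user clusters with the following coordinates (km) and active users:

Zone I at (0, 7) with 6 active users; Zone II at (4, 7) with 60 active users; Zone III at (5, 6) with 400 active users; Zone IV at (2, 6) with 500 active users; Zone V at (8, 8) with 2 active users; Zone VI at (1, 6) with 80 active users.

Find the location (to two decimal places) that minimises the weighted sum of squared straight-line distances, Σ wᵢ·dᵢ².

(3.18, 6.07)

The minimiser of Σwᵢ‖p−pᵢ‖² is the weighted centroid p* = (Σwᵢpᵢ)/(Σwᵢ).
Σwᵢ = 1048.
Σwᵢxᵢ = 6·0 + 60·4 + 400·5 + 500·2 + 2·8 + 80·1 = 3336.
Σwᵢyᵢ = 6·7 + 60·7 + 400·6 + 500·6 + 2·8 + 80·6 = 6358.
x* = 3336/1048 = 3.18, y* = 6358/1048 = 6.07.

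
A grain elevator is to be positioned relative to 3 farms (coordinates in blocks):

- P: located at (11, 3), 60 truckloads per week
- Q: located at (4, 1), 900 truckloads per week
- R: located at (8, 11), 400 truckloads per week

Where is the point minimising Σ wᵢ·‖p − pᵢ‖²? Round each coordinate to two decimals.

(5.49, 4.03)

The minimiser of Σwᵢ‖p−pᵢ‖² is the weighted centroid p* = (Σwᵢpᵢ)/(Σwᵢ).
Σwᵢ = 1360.
Σwᵢxᵢ = 60·11 + 900·4 + 400·8 = 7460.
Σwᵢyᵢ = 60·3 + 900·1 + 400·11 = 5480.
x* = 7460/1360 = 5.49, y* = 5480/1360 = 4.03.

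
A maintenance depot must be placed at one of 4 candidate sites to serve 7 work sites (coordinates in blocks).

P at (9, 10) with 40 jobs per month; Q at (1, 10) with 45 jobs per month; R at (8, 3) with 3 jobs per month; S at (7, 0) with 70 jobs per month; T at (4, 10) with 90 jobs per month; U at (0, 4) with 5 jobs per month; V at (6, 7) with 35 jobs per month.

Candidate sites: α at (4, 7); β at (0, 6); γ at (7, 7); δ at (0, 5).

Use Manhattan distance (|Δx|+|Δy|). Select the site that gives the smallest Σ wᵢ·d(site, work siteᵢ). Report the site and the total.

α, total 1689 blocks

Total weighted distance at each candidate:
  α (4, 7): total = 1689
  β (0, 6): total = 2663
  γ (7, 7): total = 1735
  δ (0, 5): total = 2795
Minimum is at α with total 1689 blocks.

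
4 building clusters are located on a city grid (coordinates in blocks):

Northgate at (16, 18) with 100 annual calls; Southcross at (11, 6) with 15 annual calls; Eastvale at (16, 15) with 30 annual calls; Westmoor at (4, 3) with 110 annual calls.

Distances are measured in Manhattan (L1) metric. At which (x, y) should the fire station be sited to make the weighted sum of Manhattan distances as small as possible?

(16, 15)

Manhattan distance separates: Σwᵢ(|x−xᵢ|+|y−yᵢ|) = Σwᵢ|x−xᵢ| + Σwᵢ|y−yᵢ|, so x and y are optimised independently as 1-D weighted medians.
Total weight W = 255; half = 127.5.
x-coordinate, sorted with cumulative weight:
  x=4 (Westmoor, w=110) cum 110
  x=11 (Southcross, w=15) cum 125
  x=16 (Northgate, w=100) cum 225  ← median
  x=16 (Eastvale, w=30) cum 255
⇒ x* = 16
y-coordinate, sorted with cumulative weight:
  y=3 (Westmoor, w=110) cum 110
  y=6 (Southcross, w=15) cum 125
  y=15 (Eastvale, w=30) cum 155  ← median
  y=18 (Northgate, w=100) cum 255
⇒ y* = 15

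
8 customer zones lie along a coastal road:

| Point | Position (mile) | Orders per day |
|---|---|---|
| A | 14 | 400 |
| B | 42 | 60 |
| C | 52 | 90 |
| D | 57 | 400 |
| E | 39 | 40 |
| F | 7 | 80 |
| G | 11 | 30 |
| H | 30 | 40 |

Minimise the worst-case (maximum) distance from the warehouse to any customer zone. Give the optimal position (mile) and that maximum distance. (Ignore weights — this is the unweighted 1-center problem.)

location 32, max distance 25

The 1-center on a line is the midpoint of the two extreme points: leftmost at 7, rightmost at 57.
Optimal location = (7 + 57)/2 = 32; maximum distance = (57 − 7)/2 = 25.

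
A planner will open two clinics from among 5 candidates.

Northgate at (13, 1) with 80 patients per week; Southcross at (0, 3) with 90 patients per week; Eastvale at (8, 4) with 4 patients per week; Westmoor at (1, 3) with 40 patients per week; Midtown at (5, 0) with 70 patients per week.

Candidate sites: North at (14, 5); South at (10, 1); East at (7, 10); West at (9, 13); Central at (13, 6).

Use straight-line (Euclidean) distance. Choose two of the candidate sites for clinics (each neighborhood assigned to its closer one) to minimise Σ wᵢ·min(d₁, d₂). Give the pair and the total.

{South, East}, total 1871.1

Evaluate every pair (each demand assigned to the nearer of the two):
  {South, East}: total = 1871.1
  {North, South}: total = 1898.0
  {South, West}: total = 1898.0
  {South, Central}: total = 1898.0
  {North, East}: total = 2327.8
  {East, Central}: total = 2381.3
  {North, Central}: total = 2746.9
  {North, West}: total = 2797.9
  {West, Central}: total = 2817.1
  {East, West}: total = 2863.3
Best pair: {South, East} with total 1871.1.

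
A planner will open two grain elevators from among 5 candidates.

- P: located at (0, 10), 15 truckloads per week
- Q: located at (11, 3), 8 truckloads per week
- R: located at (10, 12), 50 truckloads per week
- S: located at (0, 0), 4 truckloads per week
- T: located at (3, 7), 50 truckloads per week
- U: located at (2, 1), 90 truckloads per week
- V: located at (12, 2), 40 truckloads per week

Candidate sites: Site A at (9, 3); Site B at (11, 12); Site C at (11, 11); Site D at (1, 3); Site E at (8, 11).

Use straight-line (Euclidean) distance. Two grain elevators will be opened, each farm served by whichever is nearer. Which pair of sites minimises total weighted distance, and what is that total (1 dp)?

{Site C, Site D}, total 1040.5

Evaluate every pair (each demand assigned to the nearer of the two):
  {Site C, Site D}: total = 1040.5
  {Site B, Site D}: total = 1067.6
  {Site D, Site E}: total = 1117.7
  {Site A, Site D}: total = 1138.8
  {Site A, Site E}: total = 1388.5
  {Site A, Site B}: total = 1413.9
  {Site A, Site C}: total = 1432.6
  {Site C, Site E}: total = 2042.0
  {Site B, Site E}: total = 2057.4
  {Site B, Site C}: total = 2362.2
Best pair: {Site C, Site D} with total 1040.5.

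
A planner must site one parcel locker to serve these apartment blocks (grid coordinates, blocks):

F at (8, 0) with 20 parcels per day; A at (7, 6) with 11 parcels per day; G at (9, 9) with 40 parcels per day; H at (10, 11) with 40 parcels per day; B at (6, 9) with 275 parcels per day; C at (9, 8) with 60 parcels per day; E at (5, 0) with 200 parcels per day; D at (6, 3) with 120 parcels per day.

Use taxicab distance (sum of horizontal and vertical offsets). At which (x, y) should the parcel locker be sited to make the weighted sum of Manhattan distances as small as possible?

(6, 8)

Manhattan distance separates: Σwᵢ(|x−xᵢ|+|y−yᵢ|) = Σwᵢ|x−xᵢ| + Σwᵢ|y−yᵢ|, so x and y are optimised independently as 1-D weighted medians.
Total weight W = 766; half = 383.
x-coordinate, sorted with cumulative weight:
  x=5 (E, w=200) cum 200
  x=6 (B, w=275) cum 475  ← median
  x=6 (D, w=120) cum 595
  x=7 (A, w=11) cum 606
  x=8 (F, w=20) cum 626
  x=9 (G, w=40) cum 666
  x=9 (C, w=60) cum 726
  x=10 (H, w=40) cum 766
⇒ x* = 6
y-coordinate, sorted with cumulative weight:
  y=0 (F, w=20) cum 20
  y=0 (E, w=200) cum 220
  y=3 (D, w=120) cum 340
  y=6 (A, w=11) cum 351
  y=8 (C, w=60) cum 411  ← median
  y=9 (G, w=40) cum 451
  y=9 (B, w=275) cum 726
  y=11 (H, w=40) cum 766
⇒ y* = 8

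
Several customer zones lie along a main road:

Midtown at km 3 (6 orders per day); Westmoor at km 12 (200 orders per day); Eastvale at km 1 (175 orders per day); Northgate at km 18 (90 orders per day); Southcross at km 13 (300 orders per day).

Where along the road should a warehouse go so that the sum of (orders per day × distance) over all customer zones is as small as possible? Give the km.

x = 13

For a sum of weighted absolute distances on a line, the optimum is the weighted median (not the mean). Total weight W = 771; half-weight = 385.5.
Sort by position and accumulate weight:
  km 1 (Eastvale, w=175) → cum 175
  km 3 (Midtown, w=6) → cum 181
  km 12 (Westmoor, w=200) → cum 381
  km 13 (Southcross, w=300) → cum 681  ≥ 385.5 → median here
  km 18 (Northgate, w=90) → cum 771
Optimal location: km 13.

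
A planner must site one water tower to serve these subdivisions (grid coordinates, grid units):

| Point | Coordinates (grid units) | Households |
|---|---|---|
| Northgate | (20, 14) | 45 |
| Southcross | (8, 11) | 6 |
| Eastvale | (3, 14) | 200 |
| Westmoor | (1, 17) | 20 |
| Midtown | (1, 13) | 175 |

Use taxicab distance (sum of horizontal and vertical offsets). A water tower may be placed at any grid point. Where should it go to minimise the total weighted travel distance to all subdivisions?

(3, 14)

Manhattan distance separates: Σwᵢ(|x−xᵢ|+|y−yᵢ|) = Σwᵢ|x−xᵢ| + Σwᵢ|y−yᵢ|, so x and y are optimised independently as 1-D weighted medians.
Total weight W = 446; half = 223.
x-coordinate, sorted with cumulative weight:
  x=1 (Westmoor, w=20) cum 20
  x=1 (Midtown, w=175) cum 195
  x=3 (Eastvale, w=200) cum 395  ← median
  x=8 (Southcross, w=6) cum 401
  x=20 (Northgate, w=45) cum 446
⇒ x* = 3
y-coordinate, sorted with cumulative weight:
  y=11 (Southcross, w=6) cum 6
  y=13 (Midtown, w=175) cum 181
  y=14 (Northgate, w=45) cum 226  ← median
  y=14 (Eastvale, w=200) cum 426
  y=17 (Westmoor, w=20) cum 446
⇒ y* = 14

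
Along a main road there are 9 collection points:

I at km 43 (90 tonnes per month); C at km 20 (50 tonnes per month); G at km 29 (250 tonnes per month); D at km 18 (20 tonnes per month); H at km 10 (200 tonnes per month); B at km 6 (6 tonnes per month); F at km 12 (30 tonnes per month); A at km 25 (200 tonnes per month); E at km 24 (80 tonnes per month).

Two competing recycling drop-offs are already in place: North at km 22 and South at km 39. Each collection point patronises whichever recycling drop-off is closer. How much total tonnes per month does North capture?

836

The indifferent point is the midpoint (22+39)/2 = 30.5; collection points left of it (closer to North at 22) go to North, those right go to South.
  B at 6 (w=6) → North
  H at 10 (w=200) → North
  F at 12 (w=30) → North
  D at 18 (w=20) → North
  C at 20 (w=50) → North
  E at 24 (w=80) → North
  A at 25 (w=200) → North
  G at 29 (w=250) → North
  I at 43 (w=90) → South
North captures 836; South captures 90.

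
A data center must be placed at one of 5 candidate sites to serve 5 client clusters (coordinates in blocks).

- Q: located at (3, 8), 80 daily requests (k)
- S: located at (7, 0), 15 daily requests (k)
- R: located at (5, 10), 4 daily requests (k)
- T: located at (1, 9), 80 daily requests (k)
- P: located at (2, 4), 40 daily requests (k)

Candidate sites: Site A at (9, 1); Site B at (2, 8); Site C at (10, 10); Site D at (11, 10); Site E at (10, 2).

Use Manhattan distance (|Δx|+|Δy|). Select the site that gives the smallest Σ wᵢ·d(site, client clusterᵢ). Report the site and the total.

Site B, total 615 blocks

Total weighted distance at each candidate:
  Site A (9, 1): total = 2817
  Site B (2, 8): total = 615
  Site C (10, 10): total = 2295
  Site D (11, 10): total = 2514
  Site E (10, 2): total = 2847
Minimum is at Site B with total 615 blocks.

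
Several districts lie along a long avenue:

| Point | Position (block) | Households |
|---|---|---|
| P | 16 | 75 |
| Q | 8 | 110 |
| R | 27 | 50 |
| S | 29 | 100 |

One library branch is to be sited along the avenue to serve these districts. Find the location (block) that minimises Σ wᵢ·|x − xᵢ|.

x = 16

For a sum of weighted absolute distances on a line, the optimum is the weighted median (not the mean). Total weight W = 335; half-weight = 167.5.
Sort by position and accumulate weight:
  block 8 (Q, w=110) → cum 110
  block 16 (P, w=75) → cum 185  ≥ 167.5 → median here
  block 27 (R, w=50) → cum 235
  block 29 (S, w=100) → cum 335
Optimal location: block 16.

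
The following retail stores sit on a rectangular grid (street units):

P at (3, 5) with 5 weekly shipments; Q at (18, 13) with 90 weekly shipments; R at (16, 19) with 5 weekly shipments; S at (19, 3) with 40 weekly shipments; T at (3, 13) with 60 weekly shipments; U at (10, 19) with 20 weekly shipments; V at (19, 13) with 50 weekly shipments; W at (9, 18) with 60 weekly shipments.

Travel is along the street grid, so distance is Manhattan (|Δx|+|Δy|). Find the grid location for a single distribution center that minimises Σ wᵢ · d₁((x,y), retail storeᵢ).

Manhattan distance separates: Σwᵢ(|x−xᵢ|+|y−yᵢ|) = Σwᵢ|x−xᵢ| + Σwᵢ|y−yᵢ|, so x and y are optimised independently as 1-D weighted medians.
Total weight W = 330; half = 165.
x-coordinate, sorted with cumulative weight:
  x=3 (P, w=5) cum 5
  x=3 (T, w=60) cum 65
  x=9 (W, w=60) cum 125
  x=10 (U, w=20) cum 145
  x=16 (R, w=5) cum 150
  x=18 (Q, w=90) cum 240  ← median
  x=19 (S, w=40) cum 280
  x=19 (V, w=50) cum 330
⇒ x* = 18
y-coordinate, sorted with cumulative weight:
  y=3 (S, w=40) cum 40
  y=5 (P, w=5) cum 45
  y=13 (Q, w=90) cum 135
  y=13 (T, w=60) cum 195  ← median
  y=13 (V, w=50) cum 245
  y=18 (W, w=60) cum 305
  y=19 (R, w=5) cum 310
  y=19 (U, w=20) cum 330
⇒ y* = 13

(18, 13)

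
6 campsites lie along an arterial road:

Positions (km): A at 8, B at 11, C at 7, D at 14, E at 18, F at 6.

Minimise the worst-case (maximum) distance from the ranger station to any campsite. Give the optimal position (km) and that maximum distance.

The 1-center on a line is the midpoint of the two extreme points: leftmost at 6, rightmost at 18.
Optimal location = (6 + 18)/2 = 12; maximum distance = (18 − 6)/2 = 6.

location 12, max distance 6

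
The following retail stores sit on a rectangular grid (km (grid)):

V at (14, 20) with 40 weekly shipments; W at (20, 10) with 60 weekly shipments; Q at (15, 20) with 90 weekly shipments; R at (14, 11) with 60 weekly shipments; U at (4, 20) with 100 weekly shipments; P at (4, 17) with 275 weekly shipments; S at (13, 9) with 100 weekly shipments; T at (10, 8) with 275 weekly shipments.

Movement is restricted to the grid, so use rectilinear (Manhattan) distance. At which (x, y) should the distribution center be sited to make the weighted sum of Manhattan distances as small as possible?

Manhattan distance separates: Σwᵢ(|x−xᵢ|+|y−yᵢ|) = Σwᵢ|x−xᵢ| + Σwᵢ|y−yᵢ|, so x and y are optimised independently as 1-D weighted medians.
Total weight W = 1000; half = 500.
x-coordinate, sorted with cumulative weight:
  x=4 (U, w=100) cum 100
  x=4 (P, w=275) cum 375
  x=10 (T, w=275) cum 650  ← median
  x=13 (S, w=100) cum 750
  x=14 (V, w=40) cum 790
  x=14 (R, w=60) cum 850
  x=15 (Q, w=90) cum 940
  x=20 (W, w=60) cum 1000
⇒ x* = 10
y-coordinate, sorted with cumulative weight:
  y=8 (T, w=275) cum 275
  y=9 (S, w=100) cum 375
  y=10 (W, w=60) cum 435
  y=11 (R, w=60) cum 495
  y=17 (P, w=275) cum 770  ← median
  y=20 (V, w=40) cum 810
  y=20 (Q, w=90) cum 900
  y=20 (U, w=100) cum 1000
⇒ y* = 17

(10, 17)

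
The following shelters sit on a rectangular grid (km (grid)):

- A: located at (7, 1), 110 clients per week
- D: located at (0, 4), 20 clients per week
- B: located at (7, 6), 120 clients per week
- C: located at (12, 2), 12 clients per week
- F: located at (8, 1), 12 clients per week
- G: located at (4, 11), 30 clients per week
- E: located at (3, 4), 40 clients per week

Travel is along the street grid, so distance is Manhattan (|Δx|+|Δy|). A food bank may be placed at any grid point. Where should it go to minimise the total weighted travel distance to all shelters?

Manhattan distance separates: Σwᵢ(|x−xᵢ|+|y−yᵢ|) = Σwᵢ|x−xᵢ| + Σwᵢ|y−yᵢ|, so x and y are optimised independently as 1-D weighted medians.
Total weight W = 344; half = 172.
x-coordinate, sorted with cumulative weight:
  x=0 (D, w=20) cum 20
  x=3 (E, w=40) cum 60
  x=4 (G, w=30) cum 90
  x=7 (A, w=110) cum 200  ← median
  x=7 (B, w=120) cum 320
  x=8 (F, w=12) cum 332
  x=12 (C, w=12) cum 344
⇒ x* = 7
y-coordinate, sorted with cumulative weight:
  y=1 (A, w=110) cum 110
  y=1 (F, w=12) cum 122
  y=2 (C, w=12) cum 134
  y=4 (D, w=20) cum 154
  y=4 (E, w=40) cum 194  ← median
  y=6 (B, w=120) cum 314
  y=11 (G, w=30) cum 344
⇒ y* = 4

(7, 4)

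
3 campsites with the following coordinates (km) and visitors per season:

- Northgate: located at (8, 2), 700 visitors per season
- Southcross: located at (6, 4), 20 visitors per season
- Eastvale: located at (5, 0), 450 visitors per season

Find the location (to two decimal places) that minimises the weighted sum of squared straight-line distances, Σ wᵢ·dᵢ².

The minimiser of Σwᵢ‖p−pᵢ‖² is the weighted centroid p* = (Σwᵢpᵢ)/(Σwᵢ).
Σwᵢ = 1170.
Σwᵢxᵢ = 700·8 + 20·6 + 450·5 = 7970.
Σwᵢyᵢ = 700·2 + 20·4 + 450·0 = 1480.
x* = 7970/1170 = 6.81, y* = 1480/1170 = 1.26.

(6.81, 1.26)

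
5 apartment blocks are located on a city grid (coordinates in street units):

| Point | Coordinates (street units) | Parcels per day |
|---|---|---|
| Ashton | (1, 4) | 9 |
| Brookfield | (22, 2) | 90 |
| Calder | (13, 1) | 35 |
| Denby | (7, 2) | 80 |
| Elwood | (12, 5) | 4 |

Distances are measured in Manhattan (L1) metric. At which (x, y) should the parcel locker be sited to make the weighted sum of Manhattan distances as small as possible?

Manhattan distance separates: Σwᵢ(|x−xᵢ|+|y−yᵢ|) = Σwᵢ|x−xᵢ| + Σwᵢ|y−yᵢ|, so x and y are optimised independently as 1-D weighted medians.
Total weight W = 218; half = 109.
x-coordinate, sorted with cumulative weight:
  x=1 (Ashton, w=9) cum 9
  x=7 (Denby, w=80) cum 89
  x=12 (Elwood, w=4) cum 93
  x=13 (Calder, w=35) cum 128  ← median
  x=22 (Brookfield, w=90) cum 218
⇒ x* = 13
y-coordinate, sorted with cumulative weight:
  y=1 (Calder, w=35) cum 35
  y=2 (Brookfield, w=90) cum 125  ← median
  y=2 (Denby, w=80) cum 205
  y=4 (Ashton, w=9) cum 214
  y=5 (Elwood, w=4) cum 218
⇒ y* = 2

(13, 2)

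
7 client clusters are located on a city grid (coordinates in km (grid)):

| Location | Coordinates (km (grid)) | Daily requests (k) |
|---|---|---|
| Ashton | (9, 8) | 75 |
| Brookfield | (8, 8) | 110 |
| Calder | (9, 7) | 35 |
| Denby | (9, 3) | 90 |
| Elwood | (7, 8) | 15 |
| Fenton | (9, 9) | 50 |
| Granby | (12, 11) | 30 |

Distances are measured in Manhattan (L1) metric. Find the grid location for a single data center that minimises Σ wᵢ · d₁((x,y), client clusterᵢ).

Manhattan distance separates: Σwᵢ(|x−xᵢ|+|y−yᵢ|) = Σwᵢ|x−xᵢ| + Σwᵢ|y−yᵢ|, so x and y are optimised independently as 1-D weighted medians.
Total weight W = 405; half = 202.5.
x-coordinate, sorted with cumulative weight:
  x=7 (Elwood, w=15) cum 15
  x=8 (Brookfield, w=110) cum 125
  x=9 (Ashton, w=75) cum 200
  x=9 (Calder, w=35) cum 235  ← median
  x=9 (Denby, w=90) cum 325
  x=9 (Fenton, w=50) cum 375
  x=12 (Granby, w=30) cum 405
⇒ x* = 9
y-coordinate, sorted with cumulative weight:
  y=3 (Denby, w=90) cum 90
  y=7 (Calder, w=35) cum 125
  y=8 (Ashton, w=75) cum 200
  y=8 (Brookfield, w=110) cum 310  ← median
  y=8 (Elwood, w=15) cum 325
  y=9 (Fenton, w=50) cum 375
  y=11 (Granby, w=30) cum 405
⇒ y* = 8

(9, 8)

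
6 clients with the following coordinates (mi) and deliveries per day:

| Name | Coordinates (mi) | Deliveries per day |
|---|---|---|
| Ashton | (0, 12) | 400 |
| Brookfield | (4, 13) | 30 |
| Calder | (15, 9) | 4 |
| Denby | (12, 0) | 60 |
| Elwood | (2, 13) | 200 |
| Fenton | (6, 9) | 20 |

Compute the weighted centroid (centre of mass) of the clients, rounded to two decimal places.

The minimiser of Σwᵢ‖p−pᵢ‖² is the weighted centroid p* = (Σwᵢpᵢ)/(Σwᵢ).
Σwᵢ = 714.
Σwᵢxᵢ = 400·0 + 30·4 + 4·15 + 60·12 + 200·2 + 20·6 = 1420.
Σwᵢyᵢ = 400·12 + 30·13 + 4·9 + 60·0 + 200·13 + 20·9 = 8006.
x* = 1420/714 = 1.99, y* = 8006/714 = 11.21.

(1.99, 11.21)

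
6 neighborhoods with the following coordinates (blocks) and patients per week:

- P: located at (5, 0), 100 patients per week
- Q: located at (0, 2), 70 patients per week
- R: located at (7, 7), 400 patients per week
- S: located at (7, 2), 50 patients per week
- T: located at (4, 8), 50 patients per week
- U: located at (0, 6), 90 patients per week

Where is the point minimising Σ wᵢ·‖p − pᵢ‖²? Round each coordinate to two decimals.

The minimiser of Σwᵢ‖p−pᵢ‖² is the weighted centroid p* = (Σwᵢpᵢ)/(Σwᵢ).
Σwᵢ = 760.
Σwᵢxᵢ = 100·5 + 70·0 + 400·7 + 50·7 + 50·4 + 90·0 = 3850.
Σwᵢyᵢ = 100·0 + 70·2 + 400·7 + 50·2 + 50·8 + 90·6 = 3980.
x* = 3850/760 = 5.07, y* = 3980/760 = 5.24.

(5.07, 5.24)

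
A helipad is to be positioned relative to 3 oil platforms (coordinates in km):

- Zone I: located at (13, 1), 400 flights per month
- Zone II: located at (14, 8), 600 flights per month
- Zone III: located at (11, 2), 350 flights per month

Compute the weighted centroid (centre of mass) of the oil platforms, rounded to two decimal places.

(12.93, 4.37)

The minimiser of Σwᵢ‖p−pᵢ‖² is the weighted centroid p* = (Σwᵢpᵢ)/(Σwᵢ).
Σwᵢ = 1350.
Σwᵢxᵢ = 400·13 + 600·14 + 350·11 = 17450.
Σwᵢyᵢ = 400·1 + 600·8 + 350·2 = 5900.
x* = 17450/1350 = 12.93, y* = 5900/1350 = 4.37.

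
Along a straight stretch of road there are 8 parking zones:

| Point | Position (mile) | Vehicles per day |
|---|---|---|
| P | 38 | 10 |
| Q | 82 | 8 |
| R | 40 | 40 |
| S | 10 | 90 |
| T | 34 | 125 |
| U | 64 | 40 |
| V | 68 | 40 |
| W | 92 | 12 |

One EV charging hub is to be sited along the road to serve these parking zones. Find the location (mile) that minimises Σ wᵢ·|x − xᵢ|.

For a sum of weighted absolute distances on a line, the optimum is the weighted median (not the mean). Total weight W = 365; half-weight = 182.5.
Sort by position and accumulate weight:
  mile 10 (S, w=90) → cum 90
  mile 34 (T, w=125) → cum 215  ≥ 182.5 → median here
  mile 38 (P, w=10) → cum 225
  mile 40 (R, w=40) → cum 265
  mile 64 (U, w=40) → cum 305
  mile 68 (V, w=40) → cum 345
  mile 82 (Q, w=8) → cum 353
  mile 92 (W, w=12) → cum 365
Optimal location: mile 34.

x = 34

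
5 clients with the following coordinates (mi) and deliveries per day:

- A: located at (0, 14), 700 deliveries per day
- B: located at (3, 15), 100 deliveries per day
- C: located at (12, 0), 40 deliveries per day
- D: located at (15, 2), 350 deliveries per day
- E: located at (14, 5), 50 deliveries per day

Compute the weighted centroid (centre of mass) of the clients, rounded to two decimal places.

(5.43, 9.88)

The minimiser of Σwᵢ‖p−pᵢ‖² is the weighted centroid p* = (Σwᵢpᵢ)/(Σwᵢ).
Σwᵢ = 1240.
Σwᵢxᵢ = 700·0 + 100·3 + 40·12 + 350·15 + 50·14 = 6730.
Σwᵢyᵢ = 700·14 + 100·15 + 40·0 + 350·2 + 50·5 = 12250.
x* = 6730/1240 = 5.43, y* = 12250/1240 = 9.88.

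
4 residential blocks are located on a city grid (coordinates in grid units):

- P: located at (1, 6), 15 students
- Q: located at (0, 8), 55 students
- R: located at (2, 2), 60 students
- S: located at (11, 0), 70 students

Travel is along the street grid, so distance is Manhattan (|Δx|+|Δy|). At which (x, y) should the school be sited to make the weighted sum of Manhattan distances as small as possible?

(2, 2)

Manhattan distance separates: Σwᵢ(|x−xᵢ|+|y−yᵢ|) = Σwᵢ|x−xᵢ| + Σwᵢ|y−yᵢ|, so x and y are optimised independently as 1-D weighted medians.
Total weight W = 200; half = 100.
x-coordinate, sorted with cumulative weight:
  x=0 (Q, w=55) cum 55
  x=1 (P, w=15) cum 70
  x=2 (R, w=60) cum 130  ← median
  x=11 (S, w=70) cum 200
⇒ x* = 2
y-coordinate, sorted with cumulative weight:
  y=0 (S, w=70) cum 70
  y=2 (R, w=60) cum 130  ← median
  y=6 (P, w=15) cum 145
  y=8 (Q, w=55) cum 200
⇒ y* = 2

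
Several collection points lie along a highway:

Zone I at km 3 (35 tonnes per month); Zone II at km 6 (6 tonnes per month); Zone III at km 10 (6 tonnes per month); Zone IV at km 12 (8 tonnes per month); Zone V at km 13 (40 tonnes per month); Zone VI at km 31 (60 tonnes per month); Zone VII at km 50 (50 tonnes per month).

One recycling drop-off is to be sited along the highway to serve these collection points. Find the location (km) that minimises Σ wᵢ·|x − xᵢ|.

For a sum of weighted absolute distances on a line, the optimum is the weighted median (not the mean). Total weight W = 205; half-weight = 102.5.
Sort by position and accumulate weight:
  km 3 (Zone I, w=35) → cum 35
  km 6 (Zone II, w=6) → cum 41
  km 10 (Zone III, w=6) → cum 47
  km 12 (Zone IV, w=8) → cum 55
  km 13 (Zone V, w=40) → cum 95
  km 31 (Zone VI, w=60) → cum 155  ≥ 102.5 → median here
  km 50 (Zone VII, w=50) → cum 205
Optimal location: km 31.

x = 31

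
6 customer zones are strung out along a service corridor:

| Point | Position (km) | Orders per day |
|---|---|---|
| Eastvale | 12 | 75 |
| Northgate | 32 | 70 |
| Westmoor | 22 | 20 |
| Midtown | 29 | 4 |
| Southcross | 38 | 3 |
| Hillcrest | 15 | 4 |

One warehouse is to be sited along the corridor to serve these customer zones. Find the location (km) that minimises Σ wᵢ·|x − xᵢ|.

x = 22

For a sum of weighted absolute distances on a line, the optimum is the weighted median (not the mean). Total weight W = 176; half-weight = 88.
Sort by position and accumulate weight:
  km 12 (Eastvale, w=75) → cum 75
  km 15 (Hillcrest, w=4) → cum 79
  km 22 (Westmoor, w=20) → cum 99  ≥ 88 → median here
  km 29 (Midtown, w=4) → cum 103
  km 32 (Northgate, w=70) → cum 173
  km 38 (Southcross, w=3) → cum 176
Optimal location: km 22.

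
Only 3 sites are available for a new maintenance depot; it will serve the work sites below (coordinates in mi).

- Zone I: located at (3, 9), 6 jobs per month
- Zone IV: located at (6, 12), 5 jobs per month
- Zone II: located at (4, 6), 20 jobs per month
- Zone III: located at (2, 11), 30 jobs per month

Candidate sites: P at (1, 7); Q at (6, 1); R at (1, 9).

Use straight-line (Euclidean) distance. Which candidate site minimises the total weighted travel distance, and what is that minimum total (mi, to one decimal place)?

R, total 193.1 mi

Total weighted distance at each candidate:
  P (1, 7): total = 239.3
  Q (6, 1): total = 537.1
  R (1, 9): total = 193.1
Minimum is at R with total 193.1 mi.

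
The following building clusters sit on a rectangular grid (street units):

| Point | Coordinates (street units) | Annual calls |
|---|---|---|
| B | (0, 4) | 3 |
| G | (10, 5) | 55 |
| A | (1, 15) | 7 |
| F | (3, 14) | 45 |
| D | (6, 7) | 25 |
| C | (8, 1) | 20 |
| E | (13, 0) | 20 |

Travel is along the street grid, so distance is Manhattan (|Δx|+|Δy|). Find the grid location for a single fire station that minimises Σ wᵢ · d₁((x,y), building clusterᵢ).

Manhattan distance separates: Σwᵢ(|x−xᵢ|+|y−yᵢ|) = Σwᵢ|x−xᵢ| + Σwᵢ|y−yᵢ|, so x and y are optimised independently as 1-D weighted medians.
Total weight W = 175; half = 87.5.
x-coordinate, sorted with cumulative weight:
  x=0 (B, w=3) cum 3
  x=1 (A, w=7) cum 10
  x=3 (F, w=45) cum 55
  x=6 (D, w=25) cum 80
  x=8 (C, w=20) cum 100  ← median
  x=10 (G, w=55) cum 155
  x=13 (E, w=20) cum 175
⇒ x* = 8
y-coordinate, sorted with cumulative weight:
  y=0 (E, w=20) cum 20
  y=1 (C, w=20) cum 40
  y=4 (B, w=3) cum 43
  y=5 (G, w=55) cum 98  ← median
  y=7 (D, w=25) cum 123
  y=14 (F, w=45) cum 168
  y=15 (A, w=7) cum 175
⇒ y* = 5

(8, 5)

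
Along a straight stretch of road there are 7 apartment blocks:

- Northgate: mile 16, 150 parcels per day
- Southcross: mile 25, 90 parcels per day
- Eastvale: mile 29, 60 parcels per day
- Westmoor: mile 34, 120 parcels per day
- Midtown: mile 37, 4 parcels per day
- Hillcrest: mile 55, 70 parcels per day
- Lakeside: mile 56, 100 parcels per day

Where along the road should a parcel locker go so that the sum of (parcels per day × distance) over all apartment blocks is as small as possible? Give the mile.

For a sum of weighted absolute distances on a line, the optimum is the weighted median (not the mean). Total weight W = 594; half-weight = 297.
Sort by position and accumulate weight:
  mile 16 (Northgate, w=150) → cum 150
  mile 25 (Southcross, w=90) → cum 240
  mile 29 (Eastvale, w=60) → cum 300  ≥ 297 → median here
  mile 34 (Westmoor, w=120) → cum 420
  mile 37 (Midtown, w=4) → cum 424
  mile 55 (Hillcrest, w=70) → cum 494
  mile 56 (Lakeside, w=100) → cum 594
Optimal location: mile 29.

x = 29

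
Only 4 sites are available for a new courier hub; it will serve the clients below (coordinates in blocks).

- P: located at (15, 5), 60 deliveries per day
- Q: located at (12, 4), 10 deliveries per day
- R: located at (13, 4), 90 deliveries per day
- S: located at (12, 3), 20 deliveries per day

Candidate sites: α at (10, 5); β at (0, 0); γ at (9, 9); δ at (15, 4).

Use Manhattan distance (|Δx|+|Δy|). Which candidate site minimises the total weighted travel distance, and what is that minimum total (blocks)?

Total weighted distance at each candidate:
  α (10, 5): total = 770
  β (0, 0): total = 3190
  γ (9, 9): total = 1670
  δ (15, 4): total = 350
Minimum is at δ with total 350 blocks.

δ, total 350 blocks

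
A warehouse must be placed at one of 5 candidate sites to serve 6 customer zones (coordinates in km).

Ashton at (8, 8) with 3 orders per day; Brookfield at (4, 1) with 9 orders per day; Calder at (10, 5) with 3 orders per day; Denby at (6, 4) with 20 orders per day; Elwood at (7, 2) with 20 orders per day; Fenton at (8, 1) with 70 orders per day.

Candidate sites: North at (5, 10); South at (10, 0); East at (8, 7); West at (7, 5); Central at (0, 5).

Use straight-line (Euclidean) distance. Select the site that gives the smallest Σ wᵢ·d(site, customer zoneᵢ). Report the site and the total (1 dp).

South, total 436.3 km

Total weighted distance at each candidate:
  North (5, 10): total = 1064.2
  South (10, 0): total = 436.3
  East (8, 7): total = 670.5
  West (7, 5): total = 440.4
  Central (0, 5): total = 1006.6
Minimum is at South with total 436.3 km.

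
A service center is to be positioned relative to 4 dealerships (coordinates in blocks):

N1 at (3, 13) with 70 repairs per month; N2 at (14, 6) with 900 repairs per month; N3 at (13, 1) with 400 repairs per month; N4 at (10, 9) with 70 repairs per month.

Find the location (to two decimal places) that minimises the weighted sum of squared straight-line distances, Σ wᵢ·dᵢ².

The minimiser of Σwᵢ‖p−pᵢ‖² is the weighted centroid p* = (Σwᵢpᵢ)/(Σwᵢ).
Σwᵢ = 1440.
Σwᵢxᵢ = 70·3 + 900·14 + 400·13 + 70·10 = 18710.
Σwᵢyᵢ = 70·13 + 900·6 + 400·1 + 70·9 = 7340.
x* = 18710/1440 = 12.99, y* = 7340/1440 = 5.10.

(12.99, 5.10)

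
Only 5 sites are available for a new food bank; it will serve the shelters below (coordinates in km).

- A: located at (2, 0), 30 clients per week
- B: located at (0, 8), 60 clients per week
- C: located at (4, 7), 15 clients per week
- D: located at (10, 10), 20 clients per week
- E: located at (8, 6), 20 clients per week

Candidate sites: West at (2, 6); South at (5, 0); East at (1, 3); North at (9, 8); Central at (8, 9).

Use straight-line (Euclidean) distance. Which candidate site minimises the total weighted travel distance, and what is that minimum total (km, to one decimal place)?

West, total 682.1 km

Total weighted distance at each candidate:
  West (2, 6): total = 682.1
  South (5, 0): total = 1119.9
  East (1, 3): total = 856.2
  North (9, 8): total = 1024.8
  Central (8, 9): total = 980.0
Minimum is at West with total 682.1 km.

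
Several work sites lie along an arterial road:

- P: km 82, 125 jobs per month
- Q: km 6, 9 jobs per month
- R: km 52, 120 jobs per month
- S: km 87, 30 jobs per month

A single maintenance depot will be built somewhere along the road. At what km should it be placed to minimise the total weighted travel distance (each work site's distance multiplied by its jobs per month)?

For a sum of weighted absolute distances on a line, the optimum is the weighted median (not the mean). Total weight W = 284; half-weight = 142.
Sort by position and accumulate weight:
  km 6 (Q, w=9) → cum 9
  km 52 (R, w=120) → cum 129
  km 82 (P, w=125) → cum 254  ≥ 142 → median here
  km 87 (S, w=30) → cum 284
Optimal location: km 82.

x = 82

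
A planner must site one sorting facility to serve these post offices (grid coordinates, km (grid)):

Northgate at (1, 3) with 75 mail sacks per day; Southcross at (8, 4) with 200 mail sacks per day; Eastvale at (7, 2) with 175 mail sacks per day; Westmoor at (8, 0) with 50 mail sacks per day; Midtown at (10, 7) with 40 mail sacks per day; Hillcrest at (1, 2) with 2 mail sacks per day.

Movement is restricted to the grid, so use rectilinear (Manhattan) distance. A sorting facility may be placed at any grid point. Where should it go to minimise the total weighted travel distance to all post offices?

Manhattan distance separates: Σwᵢ(|x−xᵢ|+|y−yᵢ|) = Σwᵢ|x−xᵢ| + Σwᵢ|y−yᵢ|, so x and y are optimised independently as 1-D weighted medians.
Total weight W = 542; half = 271.
x-coordinate, sorted with cumulative weight:
  x=1 (Northgate, w=75) cum 75
  x=1 (Hillcrest, w=2) cum 77
  x=7 (Eastvale, w=175) cum 252
  x=8 (Southcross, w=200) cum 452  ← median
  x=8 (Westmoor, w=50) cum 502
  x=10 (Midtown, w=40) cum 542
⇒ x* = 8
y-coordinate, sorted with cumulative weight:
  y=0 (Westmoor, w=50) cum 50
  y=2 (Eastvale, w=175) cum 225
  y=2 (Hillcrest, w=2) cum 227
  y=3 (Northgate, w=75) cum 302  ← median
  y=4 (Southcross, w=200) cum 502
  y=7 (Midtown, w=40) cum 542
⇒ y* = 3

(8, 3)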